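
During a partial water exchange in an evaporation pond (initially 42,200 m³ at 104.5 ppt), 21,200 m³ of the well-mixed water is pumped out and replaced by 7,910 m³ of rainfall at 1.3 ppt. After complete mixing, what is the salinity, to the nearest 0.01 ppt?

76.26 ppt

Remaining after removal: 21,000 m³ at 104.5 ppt (salt = 2,194,500)
After addition: salt = 2,194,500 + 7,910×1.3 = 2,204,783; volume = 28,910 m³
S = 2,204,783 / 28,910 = 76.2637 ppt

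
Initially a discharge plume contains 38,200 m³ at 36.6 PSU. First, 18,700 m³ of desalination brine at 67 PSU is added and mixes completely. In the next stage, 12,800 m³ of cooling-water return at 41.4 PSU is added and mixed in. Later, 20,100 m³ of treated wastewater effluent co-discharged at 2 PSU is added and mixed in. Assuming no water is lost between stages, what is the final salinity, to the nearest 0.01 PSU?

35.87 PSU

Mass of salt is conserved:
Initial salt = 38,200×36.6 = 1,398,120
After stage 1: salt = 1,398,120 + 18,700×67 = 2,651,020; volume = 56,900 m³; S = 46.591 PSU
After stage 2: salt = 2,651,020 + 12,800×41.4 = 3,180,940; volume = 69,700 m³; S = 45.638 PSU
After stage 3: salt = 3,180,940 + 20,100×2 = 3,221,140; volume = 89,800 m³
S = 3,221,140 / 89,800 = 35.8702 PSU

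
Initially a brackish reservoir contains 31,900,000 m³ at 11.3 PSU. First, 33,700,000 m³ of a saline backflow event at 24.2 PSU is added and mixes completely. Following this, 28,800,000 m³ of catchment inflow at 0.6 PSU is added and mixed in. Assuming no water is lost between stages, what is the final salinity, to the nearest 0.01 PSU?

By conservation of dissolved salt,
Initial salt = 31,900,000×11.3 = 360,470,000
After stage 1: salt = 360,470,000 + 33,700,000×24.2 = 1,176,010,000; volume = 65,600,000 m³; S = 17.927 PSU
After stage 2: salt = 1,176,010,000 + 28,800,000×0.6 = 1,193,290,000; volume = 94,400,000 m³
S = 1,193,290,000 / 94,400,000 = 12.6408 PSU

12.64 PSU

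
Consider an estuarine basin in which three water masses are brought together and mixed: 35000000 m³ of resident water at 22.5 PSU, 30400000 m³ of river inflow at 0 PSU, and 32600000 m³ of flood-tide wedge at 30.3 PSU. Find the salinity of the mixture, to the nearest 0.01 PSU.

18.12 PSU

Weighted by volume,
salt = 35,000,000×22.5 + 30,400,000×0 + 32,600,000×30.3 = 787,500,000 + 0 + 987,780,000 = 1,775,280,000
volume = 35,000,000 + 30,400,000 + 32,600,000 = 98,000,000 m³
S = 1,775,280,000 / 98,000,000 = 18.1151 PSU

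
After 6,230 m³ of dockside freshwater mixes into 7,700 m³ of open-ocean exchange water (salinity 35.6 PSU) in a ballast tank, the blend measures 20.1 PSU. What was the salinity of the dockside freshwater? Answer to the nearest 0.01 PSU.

0.94 PSU

Salt balance: 7,700×35.6 + 6,230×S = 13,930×20.1
274,120 + 6,230·S = 279,993
S = (279,993 − 274,120) / 6,230 = 0.9427 PSU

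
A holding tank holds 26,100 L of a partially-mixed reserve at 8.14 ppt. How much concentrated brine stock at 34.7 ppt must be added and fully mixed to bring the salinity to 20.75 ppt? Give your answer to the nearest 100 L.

Salt balance: 26,100×8.14 + V×34.7 = (26,100+V)×20.75
212,454 + 34.7V = 541,575 + 20.75V
329,121 = 13.95V
V = 23,592.9 L

23600 L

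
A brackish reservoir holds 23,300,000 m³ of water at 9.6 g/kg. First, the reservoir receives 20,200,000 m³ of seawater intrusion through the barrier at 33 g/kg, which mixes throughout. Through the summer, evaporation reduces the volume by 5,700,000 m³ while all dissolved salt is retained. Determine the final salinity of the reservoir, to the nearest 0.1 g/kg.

23.6 g/kg

After mixing: salt = 23,300,000×9.6 + 20,200,000×33 = 890,280,000; volume = 43,500,000 m³
After evaporation: salt unchanged = 890,280,000; volume = 43,500,000 − 5,700,000 = 37,800,000 m³
S = 890,280,000 / 37,800,000 = 23.5524 g/kg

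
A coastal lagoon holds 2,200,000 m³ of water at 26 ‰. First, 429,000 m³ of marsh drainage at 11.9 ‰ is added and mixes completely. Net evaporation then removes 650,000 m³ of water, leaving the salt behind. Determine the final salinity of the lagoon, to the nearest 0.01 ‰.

31.48 ‰

After mixing: salt = 2,200,000×26 + 429,000×11.9 = 62,305,100; volume = 2,629,000 m³
After evaporation: salt unchanged = 62,305,100; volume = 2,629,000 − 650,000 = 1,979,000 m³
S = 62,305,100 / 1,979,000 = 31.4831 ‰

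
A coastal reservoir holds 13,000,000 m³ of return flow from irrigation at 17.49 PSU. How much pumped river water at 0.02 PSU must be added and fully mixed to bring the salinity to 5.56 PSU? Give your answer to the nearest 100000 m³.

Salt balance: 13,000,000×17.49 + V×0.02 = (13,000,000+V)×5.56
227,370,000 + 0.02V = 72,280,000 + 5.56V
155,090,000 = 5.54V
V = 27,994,584.84 m³

28000000 m³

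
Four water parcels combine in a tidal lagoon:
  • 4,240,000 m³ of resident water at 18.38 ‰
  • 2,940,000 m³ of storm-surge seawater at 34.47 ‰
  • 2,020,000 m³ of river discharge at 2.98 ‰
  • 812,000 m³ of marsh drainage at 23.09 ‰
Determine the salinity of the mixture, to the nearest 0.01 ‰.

20.38 ‰

By conservation of dissolved salt,
salt = 4,240,000×18.38 + 2,940,000×34.47 + 2,020,000×2.98 + 812,000×23.09 = 77,931,200 + 101,341,800 + 6,019,600 + 18,749,080 = 204,041,680
volume = 4,240,000 + 2,940,000 + 2,020,000 + 812,000 = 10,012,000 m³
S = 204,041,680 / 10,012,000 = 20.3797 ‰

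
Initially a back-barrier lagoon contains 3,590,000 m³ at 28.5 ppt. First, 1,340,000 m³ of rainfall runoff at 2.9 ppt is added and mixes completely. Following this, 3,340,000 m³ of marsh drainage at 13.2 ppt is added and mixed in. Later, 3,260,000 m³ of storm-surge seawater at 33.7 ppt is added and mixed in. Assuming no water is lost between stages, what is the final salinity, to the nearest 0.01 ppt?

22.56 ppt

Conserving salt mass:
Initial salt = 3,590,000×28.5 = 102,315,000
After stage 1: salt = 102,315,000 + 1,340,000×2.9 = 106,201,000; volume = 4,930,000 m³; S = 21.542 ppt
After stage 2: salt = 106,201,000 + 3,340,000×13.2 = 150,289,000; volume = 8,270,000 m³; S = 18.173 ppt
After stage 3: salt = 150,289,000 + 3,260,000×33.7 = 260,151,000; volume = 11,530,000 m³
S = 260,151,000 / 11,530,000 = 22.563 ppt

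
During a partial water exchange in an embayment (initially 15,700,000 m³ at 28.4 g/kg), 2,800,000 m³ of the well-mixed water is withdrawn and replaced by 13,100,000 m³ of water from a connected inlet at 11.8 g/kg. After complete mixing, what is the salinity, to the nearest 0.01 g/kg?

Remaining after removal: 12,900,000 m³ at 28.4 g/kg (salt = 366,360,000)
After addition: salt = 366,360,000 + 13,100,000×11.8 = 520,940,000; volume = 26,000,000 m³
S = 520,940,000 / 26,000,000 = 20.0362 g/kg

20.04 g/kg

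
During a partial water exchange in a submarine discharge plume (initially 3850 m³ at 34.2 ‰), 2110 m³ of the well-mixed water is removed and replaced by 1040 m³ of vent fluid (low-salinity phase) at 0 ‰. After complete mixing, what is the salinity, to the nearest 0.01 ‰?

21.41 ‰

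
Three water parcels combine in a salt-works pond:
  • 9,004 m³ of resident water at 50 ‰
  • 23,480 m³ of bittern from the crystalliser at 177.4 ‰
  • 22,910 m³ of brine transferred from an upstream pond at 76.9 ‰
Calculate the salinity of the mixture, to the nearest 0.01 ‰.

By conservation of dissolved salt,
salt = 9,004×50 + 23,480×177.4 + 22,910×76.9 = 450,200 + 4,165,352 + 1,761,779 = 6,377,331
volume = 9,004 + 23,480 + 22,910 = 55,394 m³
S = 6,377,331 / 55,394 = 115.1267 ‰

115.13 ‰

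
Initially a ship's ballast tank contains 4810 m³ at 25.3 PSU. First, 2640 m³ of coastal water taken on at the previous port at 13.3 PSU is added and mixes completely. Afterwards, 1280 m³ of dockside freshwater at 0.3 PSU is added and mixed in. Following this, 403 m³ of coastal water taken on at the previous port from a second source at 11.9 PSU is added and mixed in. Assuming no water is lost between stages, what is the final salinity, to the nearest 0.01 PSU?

17.74 PSU

Weighted by volume,
Initial salt = 4,810×25.3 = 121,693
After stage 1: salt = 121,693 + 2,640×13.3 = 156,805; volume = 7,450 m³; S = 21.048 PSU
After stage 2: salt = 156,805 + 1,280×0.3 = 157,189; volume = 8,730 m³; S = 18.006 PSU
After stage 3: salt = 157,189 + 403×11.9 = 161,984.7; volume = 9,133 m³
S = 161,984.7 / 9,133 = 17.7362 PSU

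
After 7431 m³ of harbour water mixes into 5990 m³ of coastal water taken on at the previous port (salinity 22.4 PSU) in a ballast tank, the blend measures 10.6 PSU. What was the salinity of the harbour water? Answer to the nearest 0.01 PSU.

Salt balance: 5,990×22.4 + 7,431×S = 13,421×10.6
134,176 + 7,431·S = 142,262.6
S = (142,262.6 − 134,176) / 7,431 = 1.0882 PSU

1.09 PSU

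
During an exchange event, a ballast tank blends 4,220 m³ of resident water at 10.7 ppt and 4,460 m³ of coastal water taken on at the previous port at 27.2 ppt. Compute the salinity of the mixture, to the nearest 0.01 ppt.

Total salt / total volume:
salt = 4,220×10.7 + 4,460×27.2 = 45,154 + 121,312 = 166,466
volume = 4,220 + 4,460 = 8,680 m³
S = 166,466 / 8,680 = 19.1781 ppt

19.18 ppt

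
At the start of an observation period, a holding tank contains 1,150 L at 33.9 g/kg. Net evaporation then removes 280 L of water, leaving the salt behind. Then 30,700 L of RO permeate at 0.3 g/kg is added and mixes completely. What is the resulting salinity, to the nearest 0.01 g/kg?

After evaporation: salt = 1,150×33.9 = 38,985; volume = 1,150 − 280 = 870 L
After mixing: salt = 38,985 + 30,700×0.3 = 48,195; volume = 870 + 30,700 = 31,570 L
S = 48,195 / 31,570 = 1.5266 g/kg

1.53 g/kg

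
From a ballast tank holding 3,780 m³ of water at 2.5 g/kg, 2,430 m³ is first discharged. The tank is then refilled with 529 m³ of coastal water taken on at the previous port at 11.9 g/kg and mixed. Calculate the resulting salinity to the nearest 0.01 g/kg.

5.15 g/kg

Remaining after removal: 1,350 m³ at 2.5 g/kg (salt = 3,375)
After addition: salt = 3,375 + 529×11.9 = 9,670.1; volume = 1,879 m³
S = 9,670.1 / 1,879 = 5.1464 g/kg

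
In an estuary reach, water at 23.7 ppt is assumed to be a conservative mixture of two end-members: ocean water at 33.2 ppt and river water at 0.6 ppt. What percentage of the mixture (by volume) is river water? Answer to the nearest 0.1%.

Let f be the freshwater fraction. Salt balance per unit volume:
f×0.6 + (1−f)×33.2 = 23.7
f = (33.2 − 23.7) / (33.2 − 0.6) = 9.5/32.6 = 0.2914

29.1%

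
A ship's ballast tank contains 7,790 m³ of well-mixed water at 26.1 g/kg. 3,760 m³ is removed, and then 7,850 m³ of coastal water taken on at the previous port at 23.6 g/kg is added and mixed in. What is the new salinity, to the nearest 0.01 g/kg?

24.45 g/kg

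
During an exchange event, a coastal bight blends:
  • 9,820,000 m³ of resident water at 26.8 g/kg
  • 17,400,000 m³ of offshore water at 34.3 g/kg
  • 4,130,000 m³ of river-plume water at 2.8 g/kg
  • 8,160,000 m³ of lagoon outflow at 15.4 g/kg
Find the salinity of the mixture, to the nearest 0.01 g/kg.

25.24 g/kg

Total salt / total volume:
salt = 9,820,000×26.8 + 17,400,000×34.3 + 4,130,000×2.8 + 8,160,000×15.4 = 263,176,000 + 596,820,000 + 11,564,000 + 125,664,000 = 997,224,000
volume = 9,820,000 + 17,400,000 + 4,130,000 + 8,160,000 = 39,510,000 m³
S = 997,224,000 / 39,510,000 = 25.2398 g/kg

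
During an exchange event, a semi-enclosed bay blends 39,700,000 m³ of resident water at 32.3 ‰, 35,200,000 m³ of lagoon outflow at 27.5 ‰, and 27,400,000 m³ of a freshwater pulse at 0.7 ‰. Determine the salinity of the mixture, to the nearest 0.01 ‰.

Weighted by volume,
salt = 39,700,000×32.3 + 35,200,000×27.5 + 27,400,000×0.7 = 1,282,310,000 + 968,000,000 + 19,180,000 = 2,269,490,000
volume = 39,700,000 + 35,200,000 + 27,400,000 = 102,300,000 m³
S = 2,269,490,000 / 102,300,000 = 22.1847 ‰

22.18 ‰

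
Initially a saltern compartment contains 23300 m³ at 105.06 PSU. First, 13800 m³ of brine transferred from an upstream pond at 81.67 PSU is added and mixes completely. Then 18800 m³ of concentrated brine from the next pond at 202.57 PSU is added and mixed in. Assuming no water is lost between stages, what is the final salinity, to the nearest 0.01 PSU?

By conservation of dissolved salt,
Initial salt = 23,300×105.06 = 2,447,898
After stage 1: salt = 2,447,898 + 13,800×81.67 = 3,574,944; volume = 37,100 m³; S = 96.36 PSU
After stage 2: salt = 3,574,944 + 18,800×202.57 = 7,383,260; volume = 55,900 m³
S = 7,383,260 / 55,900 = 132.0798 PSU

132.08 PSU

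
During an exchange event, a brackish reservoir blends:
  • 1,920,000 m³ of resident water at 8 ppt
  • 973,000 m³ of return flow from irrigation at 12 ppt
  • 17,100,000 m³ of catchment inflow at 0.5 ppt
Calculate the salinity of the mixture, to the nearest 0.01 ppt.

Conserving salt mass:
salt = 1,920,000×8 + 973,000×12 + 17,100,000×0.5 = 15,360,000 + 11,676,000 + 8,550,000 = 35,586,000
volume = 1,920,000 + 973,000 + 17,100,000 = 19,993,000 m³
S = 35,586,000 / 19,993,000 = 1.7799 ppt

1.78 ppt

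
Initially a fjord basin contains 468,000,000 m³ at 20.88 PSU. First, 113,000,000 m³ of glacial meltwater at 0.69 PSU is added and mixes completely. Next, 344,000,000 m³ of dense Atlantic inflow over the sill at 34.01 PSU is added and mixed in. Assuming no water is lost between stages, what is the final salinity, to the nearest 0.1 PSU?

23.3 PSU

Total salt / total volume:
Initial salt = 468,000,000×20.88 = 9,771,840,000
After stage 1: salt = 9,771,840,000 + 113,000,000×0.69 = 9,849,810,000; volume = 581,000,000 m³; S = 16.953 PSU
After stage 2: salt = 9,849,810,000 + 344,000,000×34.01 = 21,549,250,000; volume = 925,000,000 m³
S = 21,549,250,000 / 925,000,000 = 23.2965 PSU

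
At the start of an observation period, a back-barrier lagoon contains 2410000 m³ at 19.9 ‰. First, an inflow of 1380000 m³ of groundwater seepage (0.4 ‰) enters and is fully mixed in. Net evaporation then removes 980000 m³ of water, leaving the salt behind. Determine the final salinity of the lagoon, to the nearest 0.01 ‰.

17.26 ‰

After mixing: salt = 2,410,000×19.9 + 1,380,000×0.4 = 48,511,000; volume = 3,790,000 m³
After evaporation: salt unchanged = 48,511,000; volume = 3,790,000 − 980,000 = 2,810,000 m³
S = 48,511,000 / 2,810,000 = 17.2637 ‰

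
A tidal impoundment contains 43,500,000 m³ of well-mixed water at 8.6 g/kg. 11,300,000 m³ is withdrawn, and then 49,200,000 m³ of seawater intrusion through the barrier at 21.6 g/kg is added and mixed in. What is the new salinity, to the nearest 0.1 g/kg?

16.5 g/kg

Remaining after removal: 32,200,000 m³ at 8.6 g/kg (salt = 276,920,000)
After addition: salt = 276,920,000 + 49,200,000×21.6 = 1,339,640,000; volume = 81,400,000 m³
S = 1,339,640,000 / 81,400,000 = 16.4575 g/kg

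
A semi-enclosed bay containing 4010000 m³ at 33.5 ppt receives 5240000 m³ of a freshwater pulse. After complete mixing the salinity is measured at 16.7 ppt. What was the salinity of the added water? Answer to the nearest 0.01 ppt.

Salt balance: 4,010,000×33.5 + 5,240,000×S = 9,250,000×16.7
134,335,000 + 5,240,000·S = 154,475,000
S = (154,475,000 − 134,335,000) / 5,240,000 = 3.8435 ppt

3.84 ppt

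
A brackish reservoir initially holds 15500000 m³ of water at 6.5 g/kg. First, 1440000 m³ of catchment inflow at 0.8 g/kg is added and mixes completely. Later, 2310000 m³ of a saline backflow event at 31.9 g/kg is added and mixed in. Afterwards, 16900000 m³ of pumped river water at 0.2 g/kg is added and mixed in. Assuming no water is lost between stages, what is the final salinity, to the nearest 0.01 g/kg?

4.95 g/kg

By conservation of dissolved salt,
Initial salt = 15,500,000×6.5 = 100,750,000
After stage 1: salt = 100,750,000 + 1,440,000×0.8 = 101,902,000; volume = 16,940,000 m³; S = 6.015 g/kg
After stage 2: salt = 101,902,000 + 2,310,000×31.9 = 175,591,000; volume = 19,250,000 m³; S = 9.122 g/kg
After stage 3: salt = 175,591,000 + 16,900,000×0.2 = 178,971,000; volume = 36,150,000 m³
S = 178,971,000 / 36,150,000 = 4.9508 g/kg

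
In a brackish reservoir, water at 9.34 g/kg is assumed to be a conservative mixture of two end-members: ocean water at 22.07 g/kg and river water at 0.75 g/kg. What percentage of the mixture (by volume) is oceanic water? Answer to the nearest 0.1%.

40.3%

Let g be the oceanic fraction. Salt balance per unit volume:
g×22.07 + (1−g)×0.75 = 9.34
g = (9.34 − 0.75) / (22.07 − 0.75) = 8.59/21.32 = 0.4029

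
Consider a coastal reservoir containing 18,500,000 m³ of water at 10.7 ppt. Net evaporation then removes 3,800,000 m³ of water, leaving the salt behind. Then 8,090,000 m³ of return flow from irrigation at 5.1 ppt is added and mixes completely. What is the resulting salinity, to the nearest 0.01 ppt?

After evaporation: salt = 18,500,000×10.7 = 197,950,000; volume = 18,500,000 − 3,800,000 = 14,700,000 m³
After mixing: salt = 197,950,000 + 8,090,000×5.1 = 239,209,000; volume = 14,700,000 + 8,090,000 = 22,790,000 m³
S = 239,209,000 / 22,790,000 = 10.4962 ppt

10.50 ppt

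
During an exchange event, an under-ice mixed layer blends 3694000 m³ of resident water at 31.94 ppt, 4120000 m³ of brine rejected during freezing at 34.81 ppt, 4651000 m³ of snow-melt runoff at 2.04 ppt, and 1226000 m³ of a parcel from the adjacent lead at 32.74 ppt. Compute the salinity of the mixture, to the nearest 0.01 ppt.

22.72 ppt

Weighted by volume,
salt = 3,694,000×31.94 + 4,120,000×34.81 + 4,651,000×2.04 + 1,226,000×32.74 = 117,986,360 + 143,417,200 + 9,488,040 + 40,139,240 = 311,030,840
volume = 3,694,000 + 4,120,000 + 4,651,000 + 1,226,000 = 13,691,000 m³
S = 311,030,840 / 13,691,000 = 22.7179 ppt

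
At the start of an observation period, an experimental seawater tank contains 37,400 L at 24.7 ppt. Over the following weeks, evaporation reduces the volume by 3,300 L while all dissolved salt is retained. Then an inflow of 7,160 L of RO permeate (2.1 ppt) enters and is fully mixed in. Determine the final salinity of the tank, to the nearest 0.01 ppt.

22.75 ppt

After evaporation: salt = 37,400×24.7 = 923,780; volume = 37,400 − 3,300 = 34,100 L
After mixing: salt = 923,780 + 7,160×2.1 = 938,816; volume = 34,100 + 7,160 = 41,260 L
S = 938,816 / 41,260 = 22.7537 ppt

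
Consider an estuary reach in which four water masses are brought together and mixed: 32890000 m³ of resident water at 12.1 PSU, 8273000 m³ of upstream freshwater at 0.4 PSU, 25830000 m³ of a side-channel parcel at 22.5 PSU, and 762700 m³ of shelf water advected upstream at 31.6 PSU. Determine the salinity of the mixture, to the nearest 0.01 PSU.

Salt balance:
salt = 32,890,000×12.1 + 8,273,000×0.4 + 25,830,000×22.5 + 762,700×31.6 = 397,969,000 + 3,309,200 + 581,175,000 + 24,101,320 = 1,006,554,520
volume = 32,890,000 + 8,273,000 + 25,830,000 + 762,700 = 67,755,700 m³
S = 1,006,554,520 / 67,755,700 = 14.8556 PSU

14.86 PSU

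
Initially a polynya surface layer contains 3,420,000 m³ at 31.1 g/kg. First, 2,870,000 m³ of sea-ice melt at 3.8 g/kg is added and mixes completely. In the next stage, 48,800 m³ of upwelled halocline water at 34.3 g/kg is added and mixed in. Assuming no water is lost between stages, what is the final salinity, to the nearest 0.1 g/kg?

18.8 g/kg

Mass of salt is conserved:
Initial salt = 3,420,000×31.1 = 106,362,000
After stage 1: salt = 106,362,000 + 2,870,000×3.8 = 117,268,000; volume = 6,290,000 m³; S = 18.644 g/kg
After stage 2: salt = 117,268,000 + 48,800×34.3 = 118,941,840; volume = 6,338,800 m³
S = 118,941,840 / 6,338,800 = 18.7641 g/kg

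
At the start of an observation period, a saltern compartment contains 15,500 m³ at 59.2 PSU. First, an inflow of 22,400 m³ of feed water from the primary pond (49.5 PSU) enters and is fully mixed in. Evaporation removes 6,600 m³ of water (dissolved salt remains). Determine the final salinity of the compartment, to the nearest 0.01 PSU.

64.74 PSU

After mixing: salt = 15,500×59.2 + 22,400×49.5 = 2,026,400; volume = 37,900 m³
After evaporation: salt unchanged = 2,026,400; volume = 37,900 − 6,600 = 31,300 m³
S = 2,026,400 / 31,300 = 64.7412 PSU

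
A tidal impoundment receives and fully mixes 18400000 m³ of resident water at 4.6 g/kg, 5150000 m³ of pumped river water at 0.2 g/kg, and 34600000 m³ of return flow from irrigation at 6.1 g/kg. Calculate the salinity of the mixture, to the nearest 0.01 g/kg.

5.10 g/kg

Salt balance:
salt = 18,400,000×4.6 + 5,150,000×0.2 + 34,600,000×6.1 = 84,640,000 + 1,030,000 + 211,060,000 = 296,730,000
volume = 18,400,000 + 5,150,000 + 34,600,000 = 58,150,000 m³
S = 296,730,000 / 58,150,000 = 5.1028 g/kg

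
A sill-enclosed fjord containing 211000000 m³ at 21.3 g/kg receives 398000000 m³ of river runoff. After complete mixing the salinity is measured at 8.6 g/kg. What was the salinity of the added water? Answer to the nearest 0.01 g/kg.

Salt balance: 211,000,000×21.3 + 398,000,000×S = 609,000,000×8.6
4,494,300,000 + 398,000,000·S = 5,237,400,000
S = (5,237,400,000 − 4,494,300,000) / 398,000,000 = 1.8671 g/kg

1.87 g/kg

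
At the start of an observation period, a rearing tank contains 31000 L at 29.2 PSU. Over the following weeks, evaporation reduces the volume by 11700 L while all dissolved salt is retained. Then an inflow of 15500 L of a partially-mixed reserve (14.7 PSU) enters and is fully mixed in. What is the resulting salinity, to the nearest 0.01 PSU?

After evaporation: salt = 31,000×29.2 = 905,200; volume = 31,000 − 11,700 = 19,300 L
After mixing: salt = 905,200 + 15,500×14.7 = 1,133,050; volume = 19,300 + 15,500 = 34,800 L
S = 1,133,050 / 34,800 = 32.5589 PSU

32.56 PSU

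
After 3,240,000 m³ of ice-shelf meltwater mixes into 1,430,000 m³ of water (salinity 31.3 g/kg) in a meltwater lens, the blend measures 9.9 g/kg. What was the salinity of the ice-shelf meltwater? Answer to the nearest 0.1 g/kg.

Salt balance: 1,430,000×31.3 + 3,240,000×S = 4,670,000×9.9
44,759,000 + 3,240,000·S = 46,233,000
S = (46,233,000 − 44,759,000) / 3,240,000 = 0.4549 g/kg

0.5 g/kg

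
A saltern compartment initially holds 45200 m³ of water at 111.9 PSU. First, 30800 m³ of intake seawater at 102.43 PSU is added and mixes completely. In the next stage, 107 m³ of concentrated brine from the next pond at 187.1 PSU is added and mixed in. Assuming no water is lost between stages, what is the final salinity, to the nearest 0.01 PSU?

108.17 PSU

Mass of salt is conserved:
Initial salt = 45,200×111.9 = 5,057,880
After stage 1: salt = 5,057,880 + 30,800×102.43 = 8,212,724; volume = 76,000 m³; S = 108.062 PSU
After stage 2: salt = 8,212,724 + 107×187.1 = 8,232,743.7; volume = 76,107 m³
S = 8,232,743.7 / 76,107 = 108.1733 PSU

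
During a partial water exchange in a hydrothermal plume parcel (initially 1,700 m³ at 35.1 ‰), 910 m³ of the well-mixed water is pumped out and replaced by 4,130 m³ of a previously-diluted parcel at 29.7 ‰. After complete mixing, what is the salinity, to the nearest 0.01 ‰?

30.57 ‰

Remaining after removal: 790 m³ at 35.1 ‰ (salt = 27,729)
After addition: salt = 27,729 + 4,130×29.7 = 150,390; volume = 4,920 m³
S = 150,390 / 4,920 = 30.5671 ‰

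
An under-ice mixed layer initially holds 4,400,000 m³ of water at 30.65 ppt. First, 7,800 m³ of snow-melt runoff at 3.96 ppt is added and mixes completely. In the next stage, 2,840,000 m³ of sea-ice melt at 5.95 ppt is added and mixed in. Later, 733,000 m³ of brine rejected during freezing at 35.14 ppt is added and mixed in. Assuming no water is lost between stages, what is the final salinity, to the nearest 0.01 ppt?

Weighted by volume,
Initial salt = 4,400,000×30.65 = 134,860,000
After stage 1: salt = 134,860,000 + 7,800×3.96 = 134,890,888; volume = 4,407,800 m³; S = 30.603 ppt
After stage 2: salt = 134,890,888 + 2,840,000×5.95 = 151,788,888; volume = 7,247,800 m³; S = 20.943 ppt
After stage 3: salt = 151,788,888 + 733,000×35.14 = 177,546,508; volume = 7,980,800 m³
S = 177,546,508 / 7,980,800 = 22.2467 ppt

22.25 ppt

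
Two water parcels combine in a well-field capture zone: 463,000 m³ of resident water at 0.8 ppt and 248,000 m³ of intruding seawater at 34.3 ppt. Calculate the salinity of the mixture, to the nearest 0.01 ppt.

Weighted by volume,
salt = 463,000×0.8 + 248,000×34.3 = 370,400 + 8,506,400 = 8,876,800
volume = 463,000 + 248,000 = 711,000 m³
S = 8,876,800 / 711,000 = 12.485 ppt

12.48 ppt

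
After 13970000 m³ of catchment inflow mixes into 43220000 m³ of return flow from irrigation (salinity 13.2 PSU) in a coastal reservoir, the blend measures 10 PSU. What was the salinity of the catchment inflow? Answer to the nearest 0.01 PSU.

Salt balance: 43,220,000×13.2 + 13,970,000×S = 57,190,000×10
570,504,000 + 13,970,000·S = 571,900,000
S = (571,900,000 − 570,504,000) / 13,970,000 = 0.0999 PSU

0.10 PSU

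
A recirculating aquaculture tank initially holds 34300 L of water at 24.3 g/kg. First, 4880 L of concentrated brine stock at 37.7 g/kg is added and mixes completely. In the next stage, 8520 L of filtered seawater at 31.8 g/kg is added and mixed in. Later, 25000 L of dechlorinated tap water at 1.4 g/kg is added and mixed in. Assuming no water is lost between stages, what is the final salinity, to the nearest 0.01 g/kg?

18.20 g/kg

By conservation of dissolved salt,
Initial salt = 34,300×24.3 = 833,490
After stage 1: salt = 833,490 + 4,880×37.7 = 1,017,466; volume = 39,180 L; S = 25.969 g/kg
After stage 2: salt = 1,017,466 + 8,520×31.8 = 1,288,402; volume = 47,700 L; S = 27.011 g/kg
After stage 3: salt = 1,288,402 + 25,000×1.4 = 1,323,402; volume = 72,700 L
S = 1,323,402 / 72,700 = 18.2036 g/kg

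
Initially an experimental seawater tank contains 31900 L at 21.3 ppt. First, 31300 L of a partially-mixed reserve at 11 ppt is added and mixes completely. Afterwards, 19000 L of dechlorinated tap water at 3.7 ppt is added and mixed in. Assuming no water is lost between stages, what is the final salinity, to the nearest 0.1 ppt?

13.3 ppt

By conservation of dissolved salt,
Initial salt = 31,900×21.3 = 679,470
After stage 1: salt = 679,470 + 31,300×11 = 1,023,770; volume = 63,200 L; S = 16.199 ppt
After stage 2: salt = 1,023,770 + 19,000×3.7 = 1,094,070; volume = 82,200 L
S = 1,094,070 / 82,200 = 13.3099 ppt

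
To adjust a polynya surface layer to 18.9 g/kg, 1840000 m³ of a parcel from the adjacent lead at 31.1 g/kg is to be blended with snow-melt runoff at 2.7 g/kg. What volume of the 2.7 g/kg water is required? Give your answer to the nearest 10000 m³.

1390000 m³

Salt balance: 1,840,000×31.1 + V×2.7 = (1,840,000+V)×18.9
57,224,000 + 2.7V = 34,776,000 + 18.9V
22,448,000 = 16.2V
V = 1,385,679.01 m³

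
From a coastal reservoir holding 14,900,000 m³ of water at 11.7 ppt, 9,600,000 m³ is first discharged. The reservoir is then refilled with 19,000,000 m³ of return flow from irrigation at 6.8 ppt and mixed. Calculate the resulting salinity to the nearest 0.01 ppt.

Remaining after removal: 5,300,000 m³ at 11.7 ppt (salt = 62,010,000)
After addition: salt = 62,010,000 + 19,000,000×6.8 = 191,210,000; volume = 24,300,000 m³
S = 191,210,000 / 24,300,000 = 7.8687 ppt

7.87 ppt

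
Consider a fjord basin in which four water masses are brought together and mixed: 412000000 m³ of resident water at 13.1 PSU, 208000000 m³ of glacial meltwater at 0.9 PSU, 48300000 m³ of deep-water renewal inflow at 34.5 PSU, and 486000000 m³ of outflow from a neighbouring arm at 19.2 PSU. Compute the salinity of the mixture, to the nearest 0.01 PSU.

Conserving salt mass:
salt = 412,000,000×13.1 + 208,000,000×0.9 + 48,300,000×34.5 + 486,000,000×19.2 = 5,397,200,000 + 187,200,000 + 1,666,350,000 + 9,331,200,000 = 16,581,950,000
volume = 412,000,000 + 208,000,000 + 48,300,000 + 486,000,000 = 1,154,300,000 m³
S = 16,581,950,000 / 1,154,300,000 = 14.3654 PSU

14.37 PSU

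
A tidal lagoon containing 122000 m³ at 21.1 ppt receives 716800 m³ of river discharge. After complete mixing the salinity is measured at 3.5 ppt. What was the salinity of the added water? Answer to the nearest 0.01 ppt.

0.50 ppt

Salt balance: 122,000×21.1 + 716,800×S = 838,800×3.5
2,574,200 + 716,800·S = 2,935,800
S = (2,935,800 − 2,574,200) / 716,800 = 0.5045 ppt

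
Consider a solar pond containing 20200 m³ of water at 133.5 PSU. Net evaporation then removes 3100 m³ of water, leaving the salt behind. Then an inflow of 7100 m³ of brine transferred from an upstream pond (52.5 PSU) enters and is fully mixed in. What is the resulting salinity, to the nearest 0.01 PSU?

126.84 PSU

After evaporation: salt = 20,200×133.5 = 2,696,700; volume = 20,200 − 3,100 = 17,100 m³
After mixing: salt = 2,696,700 + 7,100×52.5 = 3,069,450; volume = 17,100 + 7,100 = 24,200 m³
S = 3,069,450 / 24,200 = 126.8368 PSU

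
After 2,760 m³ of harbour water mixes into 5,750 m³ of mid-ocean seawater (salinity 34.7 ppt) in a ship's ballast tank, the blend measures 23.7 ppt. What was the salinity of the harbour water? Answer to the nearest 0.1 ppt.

0.8 ppt

Salt balance: 5,750×34.7 + 2,760×S = 8,510×23.7
199,525 + 2,760·S = 201,687
S = (201,687 − 199,525) / 2,760 = 0.7833 ppt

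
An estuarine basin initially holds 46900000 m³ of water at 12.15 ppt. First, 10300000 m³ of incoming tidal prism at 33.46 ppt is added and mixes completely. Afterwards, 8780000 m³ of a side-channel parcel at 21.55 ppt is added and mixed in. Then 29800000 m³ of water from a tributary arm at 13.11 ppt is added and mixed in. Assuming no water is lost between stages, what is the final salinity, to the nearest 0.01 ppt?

15.60 ppt

Conserving salt mass:
Initial salt = 46,900,000×12.15 = 569,835,000
After stage 1: salt = 569,835,000 + 10,300,000×33.46 = 914,473,000; volume = 57,200,000 m³; S = 15.987 ppt
After stage 2: salt = 914,473,000 + 8,780,000×21.55 = 1,103,682,000; volume = 65,980,000 m³; S = 16.728 ppt
After stage 3: salt = 1,103,682,000 + 29,800,000×13.11 = 1,494,360,000; volume = 95,780,000 m³
S = 1,494,360,000 / 95,780,000 = 15.602 ppt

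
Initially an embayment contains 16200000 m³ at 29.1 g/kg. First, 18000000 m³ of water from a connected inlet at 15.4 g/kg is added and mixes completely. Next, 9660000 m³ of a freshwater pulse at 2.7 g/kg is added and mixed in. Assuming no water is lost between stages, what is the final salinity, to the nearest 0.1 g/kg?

17.7 g/kg

By conservation of dissolved salt,
Initial salt = 16,200,000×29.1 = 471,420,000
After stage 1: salt = 471,420,000 + 18,000,000×15.4 = 748,620,000; volume = 34,200,000 m³; S = 21.889 g/kg
After stage 2: salt = 748,620,000 + 9,660,000×2.7 = 774,702,000; volume = 43,860,000 m³
S = 774,702,000 / 43,860,000 = 17.6631 g/kg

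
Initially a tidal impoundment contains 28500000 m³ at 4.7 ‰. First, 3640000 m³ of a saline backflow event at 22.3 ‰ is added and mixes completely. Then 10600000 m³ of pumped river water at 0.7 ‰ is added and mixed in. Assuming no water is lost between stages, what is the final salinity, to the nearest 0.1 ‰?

Mass of salt is conserved:
Initial salt = 28,500,000×4.7 = 133,950,000
After stage 1: salt = 133,950,000 + 3,640,000×22.3 = 215,122,000; volume = 32,140,000 m³; S = 6.693 ‰
After stage 2: salt = 215,122,000 + 10,600,000×0.7 = 222,542,000; volume = 42,740,000 m³
S = 222,542,000 / 42,740,000 = 5.2069 ‰

5.2 ‰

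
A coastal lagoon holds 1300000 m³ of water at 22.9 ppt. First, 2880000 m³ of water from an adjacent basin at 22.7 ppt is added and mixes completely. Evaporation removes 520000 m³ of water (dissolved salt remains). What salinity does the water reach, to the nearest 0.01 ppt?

After mixing: salt = 1,300,000×22.9 + 2,880,000×22.7 = 95,146,000; volume = 4,180,000 m³
After evaporation: salt unchanged = 95,146,000; volume = 4,180,000 − 520,000 = 3,660,000 m³
S = 95,146,000 / 3,660,000 = 25.9962 ppt

26.00 ppt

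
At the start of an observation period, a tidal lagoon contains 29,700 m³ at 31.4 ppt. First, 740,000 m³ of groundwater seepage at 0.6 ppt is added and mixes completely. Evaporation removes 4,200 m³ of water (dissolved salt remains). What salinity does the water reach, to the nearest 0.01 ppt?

After mixing: salt = 29,700×31.4 + 740,000×0.6 = 1,376,580; volume = 769,700 m³
After evaporation: salt unchanged = 1,376,580; volume = 769,700 − 4,200 = 765,500 m³
S = 1,376,580 / 765,500 = 1.7983 ppt

1.80 ppt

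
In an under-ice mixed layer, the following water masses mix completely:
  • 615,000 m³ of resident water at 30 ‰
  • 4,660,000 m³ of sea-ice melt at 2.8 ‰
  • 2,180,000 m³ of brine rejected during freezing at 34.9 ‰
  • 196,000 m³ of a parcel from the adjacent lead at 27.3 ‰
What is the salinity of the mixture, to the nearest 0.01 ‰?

14.76 ‰

Conserving salt mass:
salt = 615,000×30 + 4,660,000×2.8 + 2,180,000×34.9 + 196,000×27.3 = 18,450,000 + 13,048,000 + 76,082,000 + 5,350,800 = 112,930,800
volume = 615,000 + 4,660,000 + 2,180,000 + 196,000 = 7,651,000 m³
S = 112,930,800 / 7,651,000 = 14.7603 ‰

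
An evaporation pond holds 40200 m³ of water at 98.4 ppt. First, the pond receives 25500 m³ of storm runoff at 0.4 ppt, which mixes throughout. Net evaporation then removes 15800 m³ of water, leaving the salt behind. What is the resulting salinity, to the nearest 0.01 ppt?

After mixing: salt = 40,200×98.4 + 25,500×0.4 = 3,965,880; volume = 65,700 m³
After evaporation: salt unchanged = 3,965,880; volume = 65,700 − 15,800 = 49,900 m³
S = 3,965,880 / 49,900 = 79.4766 ppt

79.48 ppt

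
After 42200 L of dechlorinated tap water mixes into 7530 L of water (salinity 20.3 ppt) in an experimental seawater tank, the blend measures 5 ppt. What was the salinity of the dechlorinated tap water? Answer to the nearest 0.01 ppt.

Salt balance: 7,530×20.3 + 42,200×S = 49,730×5
152,859 + 42,200·S = 248,650
S = (248,650 − 152,859) / 42,200 = 2.2699 ppt

2.27 ppt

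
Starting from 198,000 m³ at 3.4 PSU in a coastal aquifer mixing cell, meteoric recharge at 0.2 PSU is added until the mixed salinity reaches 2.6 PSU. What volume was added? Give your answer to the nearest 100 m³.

Salt balance: 198,000×3.4 + V×0.2 = (198,000+V)×2.6
673,200 + 0.2V = 514,800 + 2.6V
158,400 = 2.4V
V = 66,000 m³

66000 m³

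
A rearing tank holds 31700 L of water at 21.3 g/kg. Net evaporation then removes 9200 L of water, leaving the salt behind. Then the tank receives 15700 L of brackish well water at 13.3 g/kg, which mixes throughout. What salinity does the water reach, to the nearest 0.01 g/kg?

After evaporation: salt = 31,700×21.3 = 675,210; volume = 31,700 − 9,200 = 22,500 L
After mixing: salt = 675,210 + 15,700×13.3 = 884,020; volume = 22,500 + 15,700 = 38,200 L
S = 884,020 / 38,200 = 23.1419 g/kg

23.14 g/kg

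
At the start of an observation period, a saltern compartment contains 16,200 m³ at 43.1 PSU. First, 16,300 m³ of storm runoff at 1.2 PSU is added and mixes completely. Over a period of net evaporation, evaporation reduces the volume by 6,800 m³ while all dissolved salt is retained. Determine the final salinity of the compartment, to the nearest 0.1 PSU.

27.9 PSU

After mixing: salt = 16,200×43.1 + 16,300×1.2 = 717,780; volume = 32,500 m³
After evaporation: salt unchanged = 717,780; volume = 32,500 − 6,800 = 25,700 m³
S = 717,780 / 25,700 = 27.9292 PSU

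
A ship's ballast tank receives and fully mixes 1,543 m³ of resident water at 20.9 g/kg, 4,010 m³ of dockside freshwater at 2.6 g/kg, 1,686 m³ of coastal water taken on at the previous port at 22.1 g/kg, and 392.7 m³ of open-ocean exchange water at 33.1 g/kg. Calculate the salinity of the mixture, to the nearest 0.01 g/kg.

Mass of salt is conserved:
salt = 1,543×20.9 + 4,010×2.6 + 1,686×22.1 + 392.7×33.1 = 32,248.7 + 10,426 + 37,260.6 + 12,998.37 = 92,933.67
volume = 1,543 + 4,010 + 1,686 + 392.7 = 7,631.7 m³
S = 92,933.67 / 7,631.7 = 12.1773 g/kg

12.18 g/kg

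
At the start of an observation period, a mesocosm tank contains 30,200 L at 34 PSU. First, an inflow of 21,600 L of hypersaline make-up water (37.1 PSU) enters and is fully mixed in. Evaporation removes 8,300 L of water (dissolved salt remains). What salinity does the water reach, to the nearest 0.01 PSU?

After mixing: salt = 30,200×34 + 21,600×37.1 = 1,828,160; volume = 51,800 L
After evaporation: salt unchanged = 1,828,160; volume = 51,800 − 8,300 = 43,500 L
S = 1,828,160 / 43,500 = 42.0267 PSU

42.03 PSU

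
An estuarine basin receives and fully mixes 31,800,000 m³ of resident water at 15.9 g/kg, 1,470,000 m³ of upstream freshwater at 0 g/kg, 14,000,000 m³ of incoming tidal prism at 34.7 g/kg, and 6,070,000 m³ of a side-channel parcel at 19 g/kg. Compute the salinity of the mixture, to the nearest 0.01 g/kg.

Salt balance:
salt = 31,800,000×15.9 + 1,470,000×0 + 14,000,000×34.7 + 6,070,000×19 = 505,620,000 + 0 + 485,800,000 + 115,330,000 = 1,106,750,000
volume = 31,800,000 + 1,470,000 + 14,000,000 + 6,070,000 = 53,340,000 m³
S = 1,106,750,000 / 53,340,000 = 20.749 g/kg

20.75 g/kg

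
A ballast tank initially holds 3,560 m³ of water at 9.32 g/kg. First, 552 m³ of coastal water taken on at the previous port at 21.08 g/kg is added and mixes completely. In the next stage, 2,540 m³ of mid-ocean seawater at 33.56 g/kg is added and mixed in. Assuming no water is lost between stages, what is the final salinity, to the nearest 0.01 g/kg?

Salt balance:
Initial salt = 3,560×9.32 = 33,179.2
After stage 1: salt = 33,179.2 + 552×21.08 = 44,815.36; volume = 4,112 m³; S = 10.899 g/kg
After stage 2: salt = 44,815.36 + 2,540×33.56 = 130,057.76; volume = 6,652 m³
S = 130,057.76 / 6,652 = 19.5517 g/kg

19.55 g/kg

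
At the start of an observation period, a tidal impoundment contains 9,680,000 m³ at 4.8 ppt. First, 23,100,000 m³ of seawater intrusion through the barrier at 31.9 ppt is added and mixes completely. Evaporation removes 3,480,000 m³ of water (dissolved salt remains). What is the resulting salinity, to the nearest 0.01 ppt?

26.74 ppt

After mixing: salt = 9,680,000×4.8 + 23,100,000×31.9 = 783,354,000; volume = 32,780,000 m³
After evaporation: salt unchanged = 783,354,000; volume = 32,780,000 − 3,480,000 = 29,300,000 m³
S = 783,354,000 / 29,300,000 = 26.7356 ppt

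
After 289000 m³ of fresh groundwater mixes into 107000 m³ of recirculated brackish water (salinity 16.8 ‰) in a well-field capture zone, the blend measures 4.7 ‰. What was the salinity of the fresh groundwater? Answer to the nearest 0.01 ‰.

0.22 ‰

Salt balance: 107,000×16.8 + 289,000×S = 396,000×4.7
1,797,600 + 289,000·S = 1,861,200
S = (1,861,200 − 1,797,600) / 289,000 = 0.2201 ‰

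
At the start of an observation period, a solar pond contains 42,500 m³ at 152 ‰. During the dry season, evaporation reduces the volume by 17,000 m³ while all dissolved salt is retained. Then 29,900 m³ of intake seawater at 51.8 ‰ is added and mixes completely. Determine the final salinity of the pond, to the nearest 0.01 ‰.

After evaporation: salt = 42,500×152 = 6,460,000; volume = 42,500 − 17,000 = 25,500 m³
After mixing: salt = 6,460,000 + 29,900×51.8 = 8,008,820; volume = 25,500 + 29,900 = 55,400 m³
S = 8,008,820 / 55,400 = 144.5635 ‰

144.56 ‰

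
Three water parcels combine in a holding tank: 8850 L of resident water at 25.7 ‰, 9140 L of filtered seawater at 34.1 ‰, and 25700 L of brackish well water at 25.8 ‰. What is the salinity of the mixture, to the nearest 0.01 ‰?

27.52 ‰

Weighted by volume,
salt = 8,850×25.7 + 9,140×34.1 + 25,700×25.8 = 227,445 + 311,674 + 663,060 = 1,202,179
volume = 8,850 + 9,140 + 25,700 = 43,690 L
S = 1,202,179 / 43,690 = 27.5161 ‰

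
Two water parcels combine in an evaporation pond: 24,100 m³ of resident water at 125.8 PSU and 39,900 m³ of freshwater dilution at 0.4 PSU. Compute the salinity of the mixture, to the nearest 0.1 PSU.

Mass of salt is conserved:
salt = 24,100×125.8 + 39,900×0.4 = 3,031,780 + 15,960 = 3,047,740
volume = 24,100 + 39,900 = 64,000 m³
S = 3,047,740 / 64,000 = 47.621 PSU

47.6 PSU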